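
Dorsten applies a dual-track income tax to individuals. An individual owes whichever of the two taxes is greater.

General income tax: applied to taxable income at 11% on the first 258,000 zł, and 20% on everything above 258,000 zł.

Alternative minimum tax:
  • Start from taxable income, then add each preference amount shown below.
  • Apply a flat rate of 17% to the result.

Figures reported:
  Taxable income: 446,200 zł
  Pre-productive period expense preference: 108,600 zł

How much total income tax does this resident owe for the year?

Alternative minimum tax:
  Adjusted income: 446,200 zł + 108,600 zł = 554,800 zł
  554,800 zł × 17% = 94,316 zł

General income tax:
  258,000 zł × 11% = 28,380 zł
  188,200 zł × 20% = 37,640 zł
  → 66,020 zł

94,316 zł > 66,020 zł, so the alternative minimum tax is the binding amount.

94,316 zł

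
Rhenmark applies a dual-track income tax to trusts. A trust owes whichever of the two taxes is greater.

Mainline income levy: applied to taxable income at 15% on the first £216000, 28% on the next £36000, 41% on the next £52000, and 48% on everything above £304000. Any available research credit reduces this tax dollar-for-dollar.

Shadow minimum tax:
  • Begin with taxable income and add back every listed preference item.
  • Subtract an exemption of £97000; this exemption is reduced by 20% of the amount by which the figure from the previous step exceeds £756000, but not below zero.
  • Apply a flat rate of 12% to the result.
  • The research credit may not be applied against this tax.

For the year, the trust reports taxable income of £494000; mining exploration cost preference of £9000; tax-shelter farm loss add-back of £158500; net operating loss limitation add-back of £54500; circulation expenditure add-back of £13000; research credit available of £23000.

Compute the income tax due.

£132000

Shadow minimum tax:
  Adjusted income: £494000 + £9000 + £158500 + £54500 + £13000 = £729000
  Exemption: £729000 ≤ £756000, so full £97000 applies
  Base: £729000 − £97000 = £632000
  £632000 × 12% = £75840

Mainline income levy:
  £216000 × 15% = £32400
  £36000 × 28% = £10080
  £52000 × 41% = £21320
  £190000 × 48% = £91200
  → £155000
  Less research credit £23000 → £132000

£132000 > £75840, so the mainline income levy governs.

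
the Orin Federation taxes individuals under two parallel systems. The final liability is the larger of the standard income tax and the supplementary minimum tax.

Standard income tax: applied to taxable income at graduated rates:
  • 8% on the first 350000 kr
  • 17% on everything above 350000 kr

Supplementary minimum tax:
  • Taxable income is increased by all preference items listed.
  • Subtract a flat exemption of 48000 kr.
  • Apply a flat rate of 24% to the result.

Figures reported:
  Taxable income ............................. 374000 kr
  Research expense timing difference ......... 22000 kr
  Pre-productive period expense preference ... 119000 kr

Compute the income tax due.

112080 kr

Supplementary minimum tax:
  Adjusted income: 374000 kr + 22000 kr + 119000 kr = 515000 kr
  Less exemption 48000 kr → base 467000 kr
  467000 kr × 24% = 112080 kr

Standard income tax:
  350000 kr × 8% = 28000 kr
  24000 kr × 17% = 4080 kr
  → 32080 kr

112080 kr > 32080 kr, so the supplementary minimum tax is the binding amount.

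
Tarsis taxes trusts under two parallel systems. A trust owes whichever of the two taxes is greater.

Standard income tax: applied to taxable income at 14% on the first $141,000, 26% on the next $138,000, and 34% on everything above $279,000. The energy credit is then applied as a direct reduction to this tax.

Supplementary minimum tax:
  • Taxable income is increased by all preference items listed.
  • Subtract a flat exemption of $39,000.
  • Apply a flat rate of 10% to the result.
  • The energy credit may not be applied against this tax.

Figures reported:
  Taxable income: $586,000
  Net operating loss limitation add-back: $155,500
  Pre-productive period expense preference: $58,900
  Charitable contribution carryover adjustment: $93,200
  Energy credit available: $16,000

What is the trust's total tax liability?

$144,000

Supplementary minimum tax:
  Adjusted income: $586,000 + $155,500 + $58,900 + $93,200 = $893,600
  Less exemption $39,000 → base $854,600
  $854,600 × 10% = $85,460

Standard income tax:
  $141,000 × 14% = $19,740
  $138,000 × 26% = $35,880
  $307,000 × 34% = $104,380
  → $160,000
  Less energy credit $16,000 → $144,000

$144,000 > $85,460, so the standard income tax governs.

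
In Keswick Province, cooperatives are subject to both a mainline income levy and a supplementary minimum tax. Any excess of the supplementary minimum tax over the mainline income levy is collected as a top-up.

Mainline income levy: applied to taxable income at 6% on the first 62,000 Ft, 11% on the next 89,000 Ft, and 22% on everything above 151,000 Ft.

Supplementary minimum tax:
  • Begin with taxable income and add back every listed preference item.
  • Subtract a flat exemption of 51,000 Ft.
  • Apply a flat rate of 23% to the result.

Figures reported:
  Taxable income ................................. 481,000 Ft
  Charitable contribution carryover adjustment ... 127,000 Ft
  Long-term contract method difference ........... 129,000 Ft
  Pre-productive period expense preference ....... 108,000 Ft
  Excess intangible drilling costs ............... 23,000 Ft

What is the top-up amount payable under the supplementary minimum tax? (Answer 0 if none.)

Mainline income levy:
  62,000 Ft × 6% = 3,720 Ft
  89,000 Ft × 11% = 9,790 Ft
  330,000 Ft × 22% = 72,600 Ft
  → 86,110 Ft

Supplementary minimum tax:
  Adjusted income: 481,000 Ft + 127,000 Ft + 129,000 Ft + 108,000 Ft + 23,000 Ft = 868,000 Ft
  Less exemption 51,000 Ft → base 817,000 Ft
  817,000 Ft × 23% = 187,910 Ft

Excess of supplementary minimum tax over mainline income levy: 187,910 Ft − 86,110 Ft = 101,800 Ft.

101,800 Ft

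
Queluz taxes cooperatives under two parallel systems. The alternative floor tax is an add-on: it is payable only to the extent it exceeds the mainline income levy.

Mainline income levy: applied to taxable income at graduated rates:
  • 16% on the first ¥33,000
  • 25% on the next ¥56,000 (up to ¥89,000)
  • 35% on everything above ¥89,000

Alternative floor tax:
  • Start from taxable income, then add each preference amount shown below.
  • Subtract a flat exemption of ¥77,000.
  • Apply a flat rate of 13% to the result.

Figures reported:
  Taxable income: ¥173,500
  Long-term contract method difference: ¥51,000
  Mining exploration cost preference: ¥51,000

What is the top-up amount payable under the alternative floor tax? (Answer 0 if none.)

Mainline income levy:
  ¥33,000 × 16% = ¥5,280
  ¥56,000 × 25% = ¥14,000
  ¥84,500 × 35% = ¥29,575
  → ¥48,855

Alternative floor tax:
  Adjusted income: ¥173,500 + ¥51,000 + ¥51,000 = ¥275,500
  Less exemption ¥77,000 → base ¥198,500
  ¥198,500 × 13% = ¥25,805

¥25,805 ≤ ¥48,855, so no add-on is due.

¥0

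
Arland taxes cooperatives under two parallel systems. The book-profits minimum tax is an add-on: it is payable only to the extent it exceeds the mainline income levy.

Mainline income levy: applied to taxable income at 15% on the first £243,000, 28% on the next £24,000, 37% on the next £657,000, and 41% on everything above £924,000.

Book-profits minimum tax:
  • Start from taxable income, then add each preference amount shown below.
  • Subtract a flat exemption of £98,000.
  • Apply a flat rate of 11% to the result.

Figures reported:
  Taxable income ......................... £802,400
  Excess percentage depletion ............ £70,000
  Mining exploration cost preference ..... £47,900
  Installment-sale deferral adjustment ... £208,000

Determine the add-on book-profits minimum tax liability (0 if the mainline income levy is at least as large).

£0

Mainline income levy:
  £243,000 × 15% = £36,450
  £24,000 × 28% = £6,720
  £535,400 × 37% = £198,098
  → £241,268

Book-profits minimum tax:
  Adjusted income: £802,400 + £70,000 + £47,900 + £208,000 = £1,128,300
  Less exemption £98,000 → base £1,030,300
  £1,030,300 × 11% = £113,333

£113,333 ≤ £241,268, so no add-on is due.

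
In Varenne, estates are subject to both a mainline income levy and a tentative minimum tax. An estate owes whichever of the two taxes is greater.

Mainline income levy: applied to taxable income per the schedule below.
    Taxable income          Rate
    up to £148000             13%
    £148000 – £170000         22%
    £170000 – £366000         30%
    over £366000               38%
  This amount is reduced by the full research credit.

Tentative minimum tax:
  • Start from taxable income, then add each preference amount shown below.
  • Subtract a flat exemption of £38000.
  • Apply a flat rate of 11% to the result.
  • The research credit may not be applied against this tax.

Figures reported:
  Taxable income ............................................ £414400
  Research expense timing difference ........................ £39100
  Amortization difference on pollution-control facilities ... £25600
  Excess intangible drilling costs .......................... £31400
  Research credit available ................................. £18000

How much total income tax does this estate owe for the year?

Mainline income levy:
  £148000 × 13% = £19240
  £22000 × 22% = £4840
  £196000 × 30% = £58800
  £48400 × 38% = £18392
  → £101272
  Less research credit £18000 → £83272

Tentative minimum tax:
  Adjusted income: £414400 + £39100 + £25600 + £31400 = £510500
  Less exemption £38000 → base £472500
  £472500 × 11% = £51975

£83272 > £51975, so the mainline income levy governs.

£83272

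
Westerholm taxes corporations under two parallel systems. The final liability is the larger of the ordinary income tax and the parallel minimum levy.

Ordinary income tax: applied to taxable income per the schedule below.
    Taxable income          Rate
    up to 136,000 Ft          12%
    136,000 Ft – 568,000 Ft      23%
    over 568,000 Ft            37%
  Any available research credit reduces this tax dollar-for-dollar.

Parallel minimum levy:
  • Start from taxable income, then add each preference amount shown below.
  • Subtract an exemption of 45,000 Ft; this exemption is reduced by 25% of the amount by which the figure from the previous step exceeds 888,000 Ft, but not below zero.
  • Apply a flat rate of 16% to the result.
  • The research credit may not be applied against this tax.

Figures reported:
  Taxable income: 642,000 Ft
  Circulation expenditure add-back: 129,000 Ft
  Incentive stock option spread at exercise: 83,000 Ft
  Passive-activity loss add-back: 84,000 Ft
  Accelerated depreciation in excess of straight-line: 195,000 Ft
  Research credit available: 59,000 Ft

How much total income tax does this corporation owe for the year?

Parallel minimum levy:
  Adjusted income: 642,000 Ft + 129,000 Ft + 83,000 Ft + 84,000 Ft + 195,000 Ft = 1,133,000 Ft
  Exemption: 25% × (1,133,000 Ft − 888,000 Ft) = 61,250 Ft ≥ 45,000 Ft, so the exemption is fully phased out
  Base: 1,133,000 Ft − 0 Ft = 1,133,000 Ft
  1,133,000 Ft × 16% = 181,280 Ft

Ordinary income tax:
  136,000 Ft × 12% = 16,320 Ft
  432,000 Ft × 23% = 99,360 Ft
  74,000 Ft × 37% = 27,380 Ft
  → 143,060 Ft
  Less research credit 59,000 Ft → 84,060 Ft

181,280 Ft > 84,060 Ft, so the parallel minimum levy is the binding amount.

181,280 Ft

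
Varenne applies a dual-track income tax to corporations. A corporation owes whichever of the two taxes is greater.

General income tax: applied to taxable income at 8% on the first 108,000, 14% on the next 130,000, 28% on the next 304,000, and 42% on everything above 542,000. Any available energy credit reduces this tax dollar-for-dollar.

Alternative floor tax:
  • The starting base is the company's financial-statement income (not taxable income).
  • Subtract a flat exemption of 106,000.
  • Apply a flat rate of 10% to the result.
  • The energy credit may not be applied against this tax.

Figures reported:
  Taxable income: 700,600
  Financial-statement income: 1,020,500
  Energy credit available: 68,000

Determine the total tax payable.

Alternative floor tax:
  Base (financial-statement income): 1,020,500
  Less exemption 106,000 → base 914,500
  914,500 × 10% = 91,450

General income tax:
  108,000 × 8% = 8,640
  130,000 × 14% = 18,200
  304,000 × 28% = 85,120
  158,600 × 42% = 66,612
  → 178,572
  Less energy credit 68,000 → 110,572

110,572 > 91,450, so the general income tax governs.

110,572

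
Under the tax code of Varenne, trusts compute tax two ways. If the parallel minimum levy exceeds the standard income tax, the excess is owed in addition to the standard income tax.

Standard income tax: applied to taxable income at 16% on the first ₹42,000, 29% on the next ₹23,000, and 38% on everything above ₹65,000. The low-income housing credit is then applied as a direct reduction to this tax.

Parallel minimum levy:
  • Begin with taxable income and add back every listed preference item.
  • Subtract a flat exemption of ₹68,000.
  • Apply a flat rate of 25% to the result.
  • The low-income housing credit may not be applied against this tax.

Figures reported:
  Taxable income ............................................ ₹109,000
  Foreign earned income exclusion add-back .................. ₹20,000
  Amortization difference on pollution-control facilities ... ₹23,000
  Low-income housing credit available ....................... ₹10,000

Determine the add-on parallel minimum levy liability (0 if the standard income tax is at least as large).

Parallel minimum levy:
  Adjusted income: ₹109,000 + ₹20,000 + ₹23,000 = ₹152,000
  Less exemption ₹68,000 → base ₹84,000
  ₹84,000 × 25% = ₹21,000

Standard income tax:
  ₹42,000 × 16% = ₹6,720
  ₹23,000 × 29% = ₹6,670
  ₹44,000 × 38% = ₹16,720
  → ₹30,110
  Less low-income housing credit ₹10,000 → ₹20,110

Excess of parallel minimum levy over standard income tax: ₹21,000 − ₹20,110 = ₹890.

₹890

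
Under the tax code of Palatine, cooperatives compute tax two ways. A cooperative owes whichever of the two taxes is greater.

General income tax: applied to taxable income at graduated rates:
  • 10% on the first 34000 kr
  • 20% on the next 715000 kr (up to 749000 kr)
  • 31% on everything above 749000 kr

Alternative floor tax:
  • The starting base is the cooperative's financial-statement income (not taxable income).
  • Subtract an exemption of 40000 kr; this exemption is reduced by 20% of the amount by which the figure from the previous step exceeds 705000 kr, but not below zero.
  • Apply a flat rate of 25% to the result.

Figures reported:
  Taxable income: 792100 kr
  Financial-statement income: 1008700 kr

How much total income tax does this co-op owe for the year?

General income tax:
  34000 kr × 10% = 3400 kr
  715000 kr × 20% = 143000 kr
  43100 kr × 31% = 13361 kr
  → 159761 kr

Alternative floor tax:
  Base (financial-statement income): 1008700 kr
  Exemption: 20% × (1008700 kr − 705000 kr) = 60740 kr ≥ 40000 kr, so the exemption is fully phased out
  Base: 1008700 kr − 0 kr = 1008700 kr
  1008700 kr × 25% = 252175 kr

252175 kr > 159761 kr, so the alternative floor tax is the binding amount.

252175 kr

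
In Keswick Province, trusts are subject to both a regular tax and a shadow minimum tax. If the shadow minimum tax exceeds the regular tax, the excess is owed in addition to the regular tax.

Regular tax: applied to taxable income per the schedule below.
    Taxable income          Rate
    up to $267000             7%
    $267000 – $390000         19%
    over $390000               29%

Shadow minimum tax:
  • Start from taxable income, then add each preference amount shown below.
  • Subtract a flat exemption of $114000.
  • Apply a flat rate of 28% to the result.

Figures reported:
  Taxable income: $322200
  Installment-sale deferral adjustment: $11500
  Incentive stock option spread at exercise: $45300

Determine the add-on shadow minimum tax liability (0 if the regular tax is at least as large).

$45022

Shadow minimum tax:
  Adjusted income: $322200 + $11500 + $45300 = $379000
  Less exemption $114000 → base $265000
  $265000 × 28% = $74200

Regular tax:
  $267000 × 7% = $18690
  $55200 × 19% = $10488
  → $29178

Excess of shadow minimum tax over regular tax: $74200 − $29178 = $45022.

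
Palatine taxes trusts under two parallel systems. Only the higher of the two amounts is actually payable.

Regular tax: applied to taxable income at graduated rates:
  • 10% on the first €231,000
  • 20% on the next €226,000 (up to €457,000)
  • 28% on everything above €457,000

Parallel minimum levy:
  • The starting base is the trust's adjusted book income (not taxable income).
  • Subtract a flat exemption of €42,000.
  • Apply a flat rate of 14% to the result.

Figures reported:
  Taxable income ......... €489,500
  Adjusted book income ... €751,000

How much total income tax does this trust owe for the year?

€99,260

Regular tax:
  €231,000 × 10% = €23,100
  €226,000 × 20% = €45,200
  €32,500 × 28% = €9,100
  → €77,400

Parallel minimum levy:
  Base (adjusted book income): €751,000
  Less exemption €42,000 → base €709,000
  €709,000 × 14% = €99,260

€99,260 > €77,400, so the parallel minimum levy is the binding amount.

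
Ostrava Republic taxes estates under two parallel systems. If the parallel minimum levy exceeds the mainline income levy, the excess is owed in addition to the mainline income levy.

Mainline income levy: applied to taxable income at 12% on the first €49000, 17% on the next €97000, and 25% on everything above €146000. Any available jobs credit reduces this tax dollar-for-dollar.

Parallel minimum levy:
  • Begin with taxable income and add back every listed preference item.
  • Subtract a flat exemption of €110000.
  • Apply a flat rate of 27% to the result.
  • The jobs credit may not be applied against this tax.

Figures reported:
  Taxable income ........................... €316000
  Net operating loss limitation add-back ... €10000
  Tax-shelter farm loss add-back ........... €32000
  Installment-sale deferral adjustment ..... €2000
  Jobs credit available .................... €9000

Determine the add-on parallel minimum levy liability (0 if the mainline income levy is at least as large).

Parallel minimum levy:
  Adjusted income: €316000 + €10000 + €32000 + €2000 = €360000
  Less exemption €110000 → base €250000
  €250000 × 27% = €67500

Mainline income levy:
  €49000 × 12% = €5880
  €97000 × 17% = €16490
  €170000 × 25% = €42500
  → €64870
  Less jobs credit €9000 → €55870

Excess of parallel minimum levy over mainline income levy: €67500 − €55870 = €11630.

€11630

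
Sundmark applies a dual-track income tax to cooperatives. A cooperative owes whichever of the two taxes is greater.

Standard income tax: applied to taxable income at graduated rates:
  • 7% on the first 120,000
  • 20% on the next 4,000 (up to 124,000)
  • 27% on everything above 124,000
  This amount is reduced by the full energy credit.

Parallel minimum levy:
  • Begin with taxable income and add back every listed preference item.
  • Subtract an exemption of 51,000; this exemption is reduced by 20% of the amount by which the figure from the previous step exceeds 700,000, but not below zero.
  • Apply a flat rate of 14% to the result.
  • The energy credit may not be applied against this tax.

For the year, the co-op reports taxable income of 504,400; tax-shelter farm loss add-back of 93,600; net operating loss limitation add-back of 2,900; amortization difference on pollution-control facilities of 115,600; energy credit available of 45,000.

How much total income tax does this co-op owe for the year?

93,632

Parallel minimum levy:
  Adjusted income: 504,400 + 93,600 + 2,900 + 115,600 = 716,500
  Exemption: 51,000 − 20% × (716,500 − 700,000) = 51,000 − 3,300 = 47,700
  Base: 716,500 − 47,700 = 668,800
  668,800 × 14% = 93,632

Standard income tax:
  120,000 × 7% = 8,400
  4,000 × 20% = 800
  380,400 × 27% = 102,708
  → 111,908
  Less energy credit 45,000 → 66,908

93,632 > 66,908, so the parallel minimum levy is the binding amount.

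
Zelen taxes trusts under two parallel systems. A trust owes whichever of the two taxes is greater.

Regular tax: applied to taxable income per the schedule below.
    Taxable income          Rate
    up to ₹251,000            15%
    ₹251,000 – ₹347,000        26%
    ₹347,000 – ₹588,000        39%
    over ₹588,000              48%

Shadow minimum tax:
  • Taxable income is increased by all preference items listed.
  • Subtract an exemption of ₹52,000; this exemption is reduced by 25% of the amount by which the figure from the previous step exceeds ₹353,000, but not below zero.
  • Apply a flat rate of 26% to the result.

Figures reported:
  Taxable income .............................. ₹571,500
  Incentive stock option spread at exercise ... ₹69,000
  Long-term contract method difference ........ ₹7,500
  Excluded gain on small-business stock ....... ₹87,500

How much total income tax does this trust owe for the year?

Regular tax:
  ₹251,000 × 15% = ₹37,650
  ₹96,000 × 26% = ₹24,960
  ₹224,500 × 39% = ₹87,555
  → ₹150,165

Shadow minimum tax:
  Adjusted income: ₹571,500 + ₹69,000 + ₹7,500 + ₹87,500 = ₹735,500
  Exemption: 25% × (₹735,500 − ₹353,000) = ₹95,625 ≥ ₹52,000, so the exemption is fully phased out
  Base: ₹735,500 − ₹0 = ₹735,500
  ₹735,500 × 26% = ₹191,230

₹191,230 > ₹150,165, so the shadow minimum tax is the binding amount.

₹191,230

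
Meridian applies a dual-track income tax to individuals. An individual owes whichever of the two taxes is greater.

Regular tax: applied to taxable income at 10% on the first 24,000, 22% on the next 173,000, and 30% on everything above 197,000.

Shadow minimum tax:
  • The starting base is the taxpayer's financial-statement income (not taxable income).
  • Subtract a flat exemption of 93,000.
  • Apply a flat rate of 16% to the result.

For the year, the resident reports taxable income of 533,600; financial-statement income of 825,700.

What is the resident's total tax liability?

Regular tax:
  24,000 × 10% = 2,400
  173,000 × 22% = 38,060
  336,600 × 30% = 100,980
  → 141,440

Shadow minimum tax:
  Base (financial-statement income): 825,700
  Less exemption 93,000 → base 732,700
  732,700 × 16% = 117,232

141,440 > 117,232, so the regular tax governs.

141,440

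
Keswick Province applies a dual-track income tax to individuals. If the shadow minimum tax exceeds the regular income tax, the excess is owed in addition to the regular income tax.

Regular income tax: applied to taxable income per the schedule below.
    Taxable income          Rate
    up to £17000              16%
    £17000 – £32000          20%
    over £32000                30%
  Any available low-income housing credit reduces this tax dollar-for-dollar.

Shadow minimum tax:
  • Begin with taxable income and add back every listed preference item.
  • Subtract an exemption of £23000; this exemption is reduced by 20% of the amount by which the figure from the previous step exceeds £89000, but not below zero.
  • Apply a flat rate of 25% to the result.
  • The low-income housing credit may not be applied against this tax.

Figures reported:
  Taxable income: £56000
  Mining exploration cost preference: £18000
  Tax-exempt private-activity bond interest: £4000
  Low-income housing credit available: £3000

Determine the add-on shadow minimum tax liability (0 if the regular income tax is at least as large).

£3830

Shadow minimum tax:
  Adjusted income: £56000 + £18000 + £4000 = £78000
  Exemption: £78000 ≤ £89000, so full £23000 applies
  Base: £78000 − £23000 = £55000
  £55000 × 25% = £13750

Regular income tax:
  £17000 × 16% = £2720
  £15000 × 20% = £3000
  £24000 × 30% = £7200
  → £12920
  Less low-income housing credit £3000 → £9920

Excess of shadow minimum tax over regular income tax: £13750 − £9920 = £3830.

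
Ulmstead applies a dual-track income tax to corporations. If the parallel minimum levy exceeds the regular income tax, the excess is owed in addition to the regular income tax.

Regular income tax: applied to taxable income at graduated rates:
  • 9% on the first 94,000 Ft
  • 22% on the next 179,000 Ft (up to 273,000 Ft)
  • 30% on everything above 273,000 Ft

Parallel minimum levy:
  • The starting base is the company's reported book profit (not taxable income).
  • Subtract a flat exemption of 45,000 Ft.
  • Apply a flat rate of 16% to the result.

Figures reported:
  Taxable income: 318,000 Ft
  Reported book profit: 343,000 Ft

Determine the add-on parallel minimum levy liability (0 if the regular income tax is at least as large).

0 Ft

Parallel minimum levy:
  Base (reported book profit): 343,000 Ft
  Less exemption 45,000 Ft → base 298,000 Ft
  298,000 Ft × 16% = 47,680 Ft

Regular income tax:
  94,000 Ft × 9% = 8,460 Ft
  179,000 Ft × 22% = 39,380 Ft
  45,000 Ft × 30% = 13,500 Ft
  → 61,340 Ft

47,680 Ft ≤ 61,340 Ft, so no add-on is due.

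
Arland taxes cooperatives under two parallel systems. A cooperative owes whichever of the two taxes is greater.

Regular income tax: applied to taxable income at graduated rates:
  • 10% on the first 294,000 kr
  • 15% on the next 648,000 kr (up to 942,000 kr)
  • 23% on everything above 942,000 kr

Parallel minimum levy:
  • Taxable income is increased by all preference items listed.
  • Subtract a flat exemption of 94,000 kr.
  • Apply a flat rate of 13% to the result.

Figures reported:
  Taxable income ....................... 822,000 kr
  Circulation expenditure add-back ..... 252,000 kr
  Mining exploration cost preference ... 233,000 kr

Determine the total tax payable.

Parallel minimum levy:
  Adjusted income: 822,000 kr + 252,000 kr + 233,000 kr = 1,307,000 kr
  Less exemption 94,000 kr → base 1,213,000 kr
  1,213,000 kr × 13% = 157,690 kr

Regular income tax:
  294,000 kr × 10% = 29,400 kr
  528,000 kr × 15% = 79,200 kr
  → 108,600 kr

157,690 kr > 108,600 kr, so the parallel minimum levy is the binding amount.

157,690 kr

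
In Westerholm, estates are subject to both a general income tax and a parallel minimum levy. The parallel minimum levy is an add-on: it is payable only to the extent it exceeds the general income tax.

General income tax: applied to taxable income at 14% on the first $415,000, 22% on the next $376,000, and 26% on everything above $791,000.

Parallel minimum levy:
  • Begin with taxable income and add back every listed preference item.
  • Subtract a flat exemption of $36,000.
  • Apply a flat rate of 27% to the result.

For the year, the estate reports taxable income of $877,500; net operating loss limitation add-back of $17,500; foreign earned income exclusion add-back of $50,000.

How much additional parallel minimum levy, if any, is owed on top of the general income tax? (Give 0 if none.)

$82,120

Parallel minimum levy:
  Adjusted income: $877,500 + $17,500 + $50,000 = $945,000
  Less exemption $36,000 → base $909,000
  $909,000 × 27% = $245,430

General income tax:
  $415,000 × 14% = $58,100
  $376,000 × 22% = $82,720
  $86,500 × 26% = $22,490
  → $163,310

Excess of parallel minimum levy over general income tax: $245,430 − $163,310 = $82,120.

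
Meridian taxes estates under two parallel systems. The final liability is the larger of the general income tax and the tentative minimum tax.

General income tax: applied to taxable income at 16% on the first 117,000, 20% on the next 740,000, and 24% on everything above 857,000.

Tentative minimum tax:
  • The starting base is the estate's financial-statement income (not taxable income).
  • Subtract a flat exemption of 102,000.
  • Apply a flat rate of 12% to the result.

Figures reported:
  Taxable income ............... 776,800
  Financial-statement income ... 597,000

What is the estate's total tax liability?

General income tax:
  117,000 × 16% = 18,720
  659,800 × 20% = 131,960
  → 150,680

Tentative minimum tax:
  Base (financial-statement income): 597,000
  Less exemption 102,000 → base 495,000
  495,000 × 12% = 59,400

150,680 > 59,400, so the general income tax governs.

150,680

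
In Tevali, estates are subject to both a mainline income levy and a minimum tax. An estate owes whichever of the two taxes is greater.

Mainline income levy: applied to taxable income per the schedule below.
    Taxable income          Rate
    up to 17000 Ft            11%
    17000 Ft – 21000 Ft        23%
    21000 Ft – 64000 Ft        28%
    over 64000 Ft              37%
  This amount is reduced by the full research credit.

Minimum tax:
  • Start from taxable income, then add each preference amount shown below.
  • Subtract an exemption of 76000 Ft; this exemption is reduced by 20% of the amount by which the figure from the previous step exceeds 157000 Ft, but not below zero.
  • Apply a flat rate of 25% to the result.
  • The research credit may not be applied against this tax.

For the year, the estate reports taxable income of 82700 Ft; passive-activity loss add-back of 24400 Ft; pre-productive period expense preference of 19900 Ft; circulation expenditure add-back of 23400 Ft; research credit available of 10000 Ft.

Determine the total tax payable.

18600 Ft

Mainline income levy:
  17000 Ft × 11% = 1870 Ft
  4000 Ft × 23% = 920 Ft
  43000 Ft × 28% = 12040 Ft
  18700 Ft × 37% = 6919 Ft
  → 21749 Ft
  Less research credit 10000 Ft → 11749 Ft

Minimum tax:
  Adjusted income: 82700 Ft + 24400 Ft + 19900 Ft + 23400 Ft = 150400 Ft
  Exemption: 150400 Ft ≤ 157000 Ft, so full 76000 Ft applies
  Base: 150400 Ft − 76000 Ft = 74400 Ft
  74400 Ft × 25% = 18600 Ft

18600 Ft > 11749 Ft, so the minimum tax is the binding amount.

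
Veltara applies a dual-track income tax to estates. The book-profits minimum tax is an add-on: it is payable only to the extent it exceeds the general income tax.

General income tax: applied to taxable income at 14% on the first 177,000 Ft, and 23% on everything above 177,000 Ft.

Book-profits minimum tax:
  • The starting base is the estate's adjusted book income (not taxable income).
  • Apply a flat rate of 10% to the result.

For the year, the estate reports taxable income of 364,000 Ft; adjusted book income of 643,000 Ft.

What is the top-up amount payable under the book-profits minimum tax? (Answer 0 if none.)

0 Ft

Book-profits minimum tax:
  Base (adjusted book income): 643,000 Ft
  643,000 Ft × 10% = 64,300 Ft

General income tax:
  177,000 Ft × 14% = 24,780 Ft
  187,000 Ft × 23% = 43,010 Ft
  → 67,790 Ft

64,300 Ft ≤ 67,790 Ft, so no add-on is due.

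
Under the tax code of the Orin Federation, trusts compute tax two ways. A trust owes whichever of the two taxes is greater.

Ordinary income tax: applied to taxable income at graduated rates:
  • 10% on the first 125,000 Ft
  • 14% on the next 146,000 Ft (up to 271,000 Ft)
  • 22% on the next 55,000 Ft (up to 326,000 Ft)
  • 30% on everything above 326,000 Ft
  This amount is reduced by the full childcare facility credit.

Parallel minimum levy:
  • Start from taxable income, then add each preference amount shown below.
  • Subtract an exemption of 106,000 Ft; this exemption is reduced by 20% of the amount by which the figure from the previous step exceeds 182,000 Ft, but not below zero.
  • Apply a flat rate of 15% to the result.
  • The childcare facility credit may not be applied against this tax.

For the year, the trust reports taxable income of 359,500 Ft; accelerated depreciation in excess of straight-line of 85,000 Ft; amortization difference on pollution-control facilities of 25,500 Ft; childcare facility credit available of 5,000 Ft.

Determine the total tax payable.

Ordinary income tax:
  125,000 Ft × 10% = 12,500 Ft
  146,000 Ft × 14% = 20,440 Ft
  55,000 Ft × 22% = 12,100 Ft
  33,500 Ft × 30% = 10,050 Ft
  → 55,090 Ft
  Less childcare facility credit 5,000 Ft → 50,090 Ft

Parallel minimum levy:
  Adjusted income: 359,500 Ft + 85,000 Ft + 25,500 Ft = 470,000 Ft
  Exemption: 106,000 Ft − 20% × (470,000 Ft − 182,000 Ft) = 106,000 Ft − 57,600 Ft = 48,400 Ft
  Base: 470,000 Ft − 48,400 Ft = 421,600 Ft
  421,600 Ft × 15% = 63,240 Ft

63,240 Ft > 50,090 Ft, so the parallel minimum levy is the binding amount.

63,240 Ft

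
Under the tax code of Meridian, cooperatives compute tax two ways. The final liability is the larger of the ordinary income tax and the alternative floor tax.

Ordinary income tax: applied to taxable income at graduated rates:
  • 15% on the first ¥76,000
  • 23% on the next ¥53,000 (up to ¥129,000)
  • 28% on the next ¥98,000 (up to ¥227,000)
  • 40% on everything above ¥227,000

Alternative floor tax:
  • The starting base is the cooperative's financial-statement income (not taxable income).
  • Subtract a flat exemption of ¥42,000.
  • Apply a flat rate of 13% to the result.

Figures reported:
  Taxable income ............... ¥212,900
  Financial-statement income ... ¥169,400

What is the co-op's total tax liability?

¥47,082

Alternative floor tax:
  Base (financial-statement income): ¥169,400
  Less exemption ¥42,000 → base ¥127,400
  ¥127,400 × 13% = ¥16,562

Ordinary income tax:
  ¥76,000 × 15% = ¥11,400
  ¥53,000 × 23% = ¥12,190
  ¥83,900 × 28% = ¥23,492
  → ¥47,082

¥47,082 > ¥16,562, so the ordinary income tax governs.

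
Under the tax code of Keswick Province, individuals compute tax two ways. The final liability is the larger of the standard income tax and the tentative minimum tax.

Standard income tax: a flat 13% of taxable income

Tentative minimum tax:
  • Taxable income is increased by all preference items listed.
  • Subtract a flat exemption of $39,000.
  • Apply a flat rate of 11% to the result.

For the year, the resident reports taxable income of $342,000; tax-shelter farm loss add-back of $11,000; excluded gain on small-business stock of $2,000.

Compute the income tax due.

Standard income tax:
  $342,000 × 13% = $44,460

Tentative minimum tax:
  Adjusted income: $342,000 + $11,000 + $2,000 = $355,000
  Less exemption $39,000 → base $316,000
  $316,000 × 11% = $34,760

$44,460 > $34,760, so the standard income tax governs.

$44,460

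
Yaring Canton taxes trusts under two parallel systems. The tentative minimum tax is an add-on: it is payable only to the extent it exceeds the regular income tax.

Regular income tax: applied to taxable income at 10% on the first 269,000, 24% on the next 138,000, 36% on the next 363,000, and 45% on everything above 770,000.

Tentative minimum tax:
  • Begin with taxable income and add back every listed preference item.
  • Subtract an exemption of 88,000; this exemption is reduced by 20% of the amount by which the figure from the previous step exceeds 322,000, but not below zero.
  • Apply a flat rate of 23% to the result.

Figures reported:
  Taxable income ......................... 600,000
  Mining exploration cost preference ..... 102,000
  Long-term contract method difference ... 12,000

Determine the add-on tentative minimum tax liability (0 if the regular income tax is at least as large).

Tentative minimum tax:
  Adjusted income: 600,000 + 102,000 + 12,000 = 714,000
  Exemption: 88,000 − 20% × (714,000 − 322,000) = 88,000 − 78,400 = 9,600
  Base: 714,000 − 9,600 = 704,400
  704,400 × 23% = 162,012

Regular income tax:
  269,000 × 10% = 26,900
  138,000 × 24% = 33,120
  193,000 × 36% = 69,480
  → 129,500

Excess of tentative minimum tax over regular income tax: 162,012 − 129,500 = 32,512.

32,512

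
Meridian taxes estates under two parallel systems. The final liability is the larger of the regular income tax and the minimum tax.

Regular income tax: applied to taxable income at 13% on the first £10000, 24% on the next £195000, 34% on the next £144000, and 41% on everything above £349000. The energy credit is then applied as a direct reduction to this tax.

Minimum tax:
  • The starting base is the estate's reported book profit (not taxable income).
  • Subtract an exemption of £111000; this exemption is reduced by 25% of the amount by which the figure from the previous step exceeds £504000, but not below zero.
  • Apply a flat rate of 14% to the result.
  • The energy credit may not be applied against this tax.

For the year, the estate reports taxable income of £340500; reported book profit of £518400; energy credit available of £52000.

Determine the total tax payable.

£57540

Minimum tax:
  Base (reported book profit): £518400
  Exemption: £111000 − 25% × (£518400 − £504000) = £111000 − £3600 = £107400
  Base: £518400 − £107400 = £411000
  £411000 × 14% = £57540

Regular income tax:
  £10000 × 13% = £1300
  £195000 × 24% = £46800
  £135500 × 34% = £46070
  → £94170
  Less energy credit £52000 → £42170

£57540 > £42170, so the minimum tax is the binding amount.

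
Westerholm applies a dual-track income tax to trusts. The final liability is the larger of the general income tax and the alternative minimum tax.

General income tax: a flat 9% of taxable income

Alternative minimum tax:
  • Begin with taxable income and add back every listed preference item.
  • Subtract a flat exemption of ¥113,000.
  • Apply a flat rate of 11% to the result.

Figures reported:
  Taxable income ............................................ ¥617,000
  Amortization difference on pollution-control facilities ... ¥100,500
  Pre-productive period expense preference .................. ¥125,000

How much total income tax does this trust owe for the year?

¥80,245

General income tax:
  ¥617,000 × 9% = ¥55,530

Alternative minimum tax:
  Adjusted income: ¥617,000 + ¥100,500 + ¥125,000 = ¥842,500
  Less exemption ¥113,000 → base ¥729,500
  ¥729,500 × 11% = ¥80,245

¥80,245 > ¥55,530, so the alternative minimum tax is the binding amount.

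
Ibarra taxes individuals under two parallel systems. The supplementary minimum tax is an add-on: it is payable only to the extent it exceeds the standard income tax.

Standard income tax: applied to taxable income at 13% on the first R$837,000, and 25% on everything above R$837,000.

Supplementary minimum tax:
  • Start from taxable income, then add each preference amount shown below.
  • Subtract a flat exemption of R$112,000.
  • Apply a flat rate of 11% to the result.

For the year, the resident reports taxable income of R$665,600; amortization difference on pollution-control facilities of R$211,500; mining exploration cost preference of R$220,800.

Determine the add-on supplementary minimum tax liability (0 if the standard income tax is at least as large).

R$21,921

Standard income tax:
  R$665,600 × 13% = R$86,528

Supplementary minimum tax:
  Adjusted income: R$665,600 + R$211,500 + R$220,800 = R$1,097,900
  Less exemption R$112,000 → base R$985,900
  R$985,900 × 11% = R$108,449

Excess of supplementary minimum tax over standard income tax: R$108,449 − R$86,528 = R$21,921.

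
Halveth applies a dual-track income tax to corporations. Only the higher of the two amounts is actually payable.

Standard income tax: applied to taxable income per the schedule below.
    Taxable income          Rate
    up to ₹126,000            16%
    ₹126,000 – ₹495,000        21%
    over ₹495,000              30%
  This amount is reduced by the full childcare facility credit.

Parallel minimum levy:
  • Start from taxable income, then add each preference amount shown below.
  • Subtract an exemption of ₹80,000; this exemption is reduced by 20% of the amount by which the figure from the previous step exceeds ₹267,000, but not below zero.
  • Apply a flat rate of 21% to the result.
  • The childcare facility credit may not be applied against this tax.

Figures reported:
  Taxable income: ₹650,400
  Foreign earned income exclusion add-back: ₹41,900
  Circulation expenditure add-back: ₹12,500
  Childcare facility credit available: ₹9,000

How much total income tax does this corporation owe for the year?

₹148,008

Parallel minimum levy:
  Adjusted income: ₹650,400 + ₹41,900 + ₹12,500 = ₹704,800
  Exemption: 20% × (₹704,800 − ₹267,000) = ₹87,560 ≥ ₹80,000, so the exemption is fully phased out
  Base: ₹704,800 − ₹0 = ₹704,800
  ₹704,800 × 21% = ₹148,008

Standard income tax:
  ₹126,000 × 16% = ₹20,160
  ₹369,000 × 21% = ₹77,490
  ₹155,400 × 30% = ₹46,620
  → ₹144,270
  Less childcare facility credit ₹9,000 → ₹135,270

₹148,008 > ₹135,270, so the parallel minimum levy is the binding amount.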